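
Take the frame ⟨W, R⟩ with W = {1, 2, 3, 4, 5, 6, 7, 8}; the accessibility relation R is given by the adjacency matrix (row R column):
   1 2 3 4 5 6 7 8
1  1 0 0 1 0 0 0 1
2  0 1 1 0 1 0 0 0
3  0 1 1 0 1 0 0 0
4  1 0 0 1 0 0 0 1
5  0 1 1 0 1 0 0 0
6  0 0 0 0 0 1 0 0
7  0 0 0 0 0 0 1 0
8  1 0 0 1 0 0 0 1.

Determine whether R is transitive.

Transitive: yes — every two-step R-path is closed by a direct edge.

Yes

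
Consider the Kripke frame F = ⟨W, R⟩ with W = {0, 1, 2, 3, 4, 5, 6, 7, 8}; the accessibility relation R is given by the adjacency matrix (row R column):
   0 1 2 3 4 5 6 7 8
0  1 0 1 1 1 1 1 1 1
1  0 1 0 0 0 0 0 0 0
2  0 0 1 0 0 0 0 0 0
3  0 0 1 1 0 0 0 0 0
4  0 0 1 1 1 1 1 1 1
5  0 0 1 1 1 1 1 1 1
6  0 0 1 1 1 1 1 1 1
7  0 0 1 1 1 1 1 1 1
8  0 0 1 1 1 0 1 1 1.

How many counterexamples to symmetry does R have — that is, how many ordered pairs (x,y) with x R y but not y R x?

Enumerating: (0,2), (0,3), (0,4), (0,5), (0,6), (0,7), (0,8), (3,2), (4,2), (4,3), (5,2), (5,3), … and 7 more.
Total: 19.

19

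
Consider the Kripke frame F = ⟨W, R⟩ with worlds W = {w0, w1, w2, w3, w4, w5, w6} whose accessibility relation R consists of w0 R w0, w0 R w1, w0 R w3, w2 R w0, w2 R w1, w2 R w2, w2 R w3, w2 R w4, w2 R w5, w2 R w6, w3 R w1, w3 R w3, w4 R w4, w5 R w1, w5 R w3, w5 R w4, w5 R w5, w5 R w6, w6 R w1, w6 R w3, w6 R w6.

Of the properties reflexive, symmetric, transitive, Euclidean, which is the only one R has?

Reflexive: no — w1 is not related to itself.
Symmetric: no — w0 R w1 but not w1 R w0.
Transitive: yes — every two-step R-path is closed by a direct edge.
Euclidean: no — w0 R w1 and w0 R w3, but not w1 R w3.
Only transitive holds.

transitive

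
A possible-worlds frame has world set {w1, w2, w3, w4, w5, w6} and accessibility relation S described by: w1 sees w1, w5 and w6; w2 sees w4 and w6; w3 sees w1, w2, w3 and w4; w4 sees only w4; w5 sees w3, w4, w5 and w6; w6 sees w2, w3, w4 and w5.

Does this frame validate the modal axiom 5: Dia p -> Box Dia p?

No

By correspondence theory, 5 is valid on a frame iff S is Euclidean.
Euclidean: no — w2 S w4 and w2 S w6, but not w4 S w6.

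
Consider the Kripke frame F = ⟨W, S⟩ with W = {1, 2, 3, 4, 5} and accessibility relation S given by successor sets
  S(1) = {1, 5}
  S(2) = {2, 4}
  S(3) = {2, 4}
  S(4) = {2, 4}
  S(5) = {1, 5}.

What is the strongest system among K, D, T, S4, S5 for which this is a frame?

D

Serial (axiom D): yes — every world has a successor (e.g. 1 S 1).
Reflexive (axiom T): no — 3 is not related to itself.
Transitive (axiom 4): yes — every two-step S-path is closed by a direct edge.
Euclidean (axiom 5): yes — any two successors of a common world are S-related.
So F validates K, D; T would additionally require S to be reflexive. The strongest is D.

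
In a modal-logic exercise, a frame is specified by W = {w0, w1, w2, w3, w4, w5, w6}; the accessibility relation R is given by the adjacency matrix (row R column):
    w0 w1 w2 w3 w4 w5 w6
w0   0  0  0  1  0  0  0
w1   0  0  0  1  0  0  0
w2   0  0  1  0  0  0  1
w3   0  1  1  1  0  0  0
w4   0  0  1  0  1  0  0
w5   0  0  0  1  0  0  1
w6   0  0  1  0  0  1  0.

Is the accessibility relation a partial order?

No

Reflexive: no — w0 is not related to itself.
Transitive: no — w0 R w3 and w3 R w1, but not w0 R w1.
Antisymmetric: no — w1 R w3 and w3 R w1 with w1 ≠ w3.
So R is not a partial order.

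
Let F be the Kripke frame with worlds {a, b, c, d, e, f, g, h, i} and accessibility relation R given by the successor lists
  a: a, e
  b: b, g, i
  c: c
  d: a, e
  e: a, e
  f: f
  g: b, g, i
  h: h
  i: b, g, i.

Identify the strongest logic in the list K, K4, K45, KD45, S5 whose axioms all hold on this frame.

Transitive (axiom 4): yes — every two-step R-path is closed by a direct edge.
Euclidean (axiom 5): yes — any two successors of a common world are R-related.
Serial (axiom D): yes — every world has a successor (e.g. a R a).
Reflexive (axiom T): no — d is not related to itself.
So F validates K, K4, K45, KD45; S5 would additionally require R to be reflexive. The strongest is KD45.

KD45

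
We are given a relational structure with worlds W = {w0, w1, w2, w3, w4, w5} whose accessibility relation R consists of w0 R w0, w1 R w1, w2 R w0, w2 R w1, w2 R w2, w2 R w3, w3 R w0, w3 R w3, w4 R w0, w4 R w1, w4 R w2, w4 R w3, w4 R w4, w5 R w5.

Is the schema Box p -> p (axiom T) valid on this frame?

Yes

By correspondence theory, T is valid on a frame iff R is reflexive.
Reflexive: yes — every world is R-related to itself.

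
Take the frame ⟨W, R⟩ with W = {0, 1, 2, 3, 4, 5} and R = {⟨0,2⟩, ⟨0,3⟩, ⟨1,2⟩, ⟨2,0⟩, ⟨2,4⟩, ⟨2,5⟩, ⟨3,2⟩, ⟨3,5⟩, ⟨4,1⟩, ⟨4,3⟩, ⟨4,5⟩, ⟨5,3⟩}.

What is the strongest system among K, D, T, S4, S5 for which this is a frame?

D

Serial (axiom D): yes — every world has a successor (e.g. 0 R 2).
Reflexive (axiom T): no — 0 is not related to itself.
Transitive (axiom 4): no — 0 R 2 and 2 R 4, but not 0 R 4.
Euclidean (axiom 5): no — 0 R 2 and 0 R 3, but not 2 R 3.
So F validates K, D; T would additionally require R to be reflexive. The strongest is D.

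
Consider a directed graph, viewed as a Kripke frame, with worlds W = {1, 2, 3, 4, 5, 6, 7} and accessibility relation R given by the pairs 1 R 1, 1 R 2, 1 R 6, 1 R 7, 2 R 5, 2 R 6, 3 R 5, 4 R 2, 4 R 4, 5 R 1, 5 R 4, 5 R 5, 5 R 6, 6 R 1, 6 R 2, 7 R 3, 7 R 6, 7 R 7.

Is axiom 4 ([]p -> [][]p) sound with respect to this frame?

No

By correspondence theory, 4 is valid on a frame iff R is transitive.
Transitive: no — 1 R 2 and 2 R 5, but not 1 R 5.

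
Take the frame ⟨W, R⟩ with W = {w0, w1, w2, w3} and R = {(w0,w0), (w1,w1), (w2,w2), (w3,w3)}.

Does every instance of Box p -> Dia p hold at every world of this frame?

Axiom D corresponds to the accessibility relation being serial.
Serial: yes — every world has a successor (e.g. w0 R w0).

Yes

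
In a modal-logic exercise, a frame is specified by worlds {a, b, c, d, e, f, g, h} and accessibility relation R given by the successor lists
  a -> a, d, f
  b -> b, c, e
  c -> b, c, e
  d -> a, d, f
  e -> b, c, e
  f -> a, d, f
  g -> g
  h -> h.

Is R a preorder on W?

Yes

Reflexive: yes — every world is R-related to itself.
Transitive: yes — every two-step R-path is closed by a direct edge.
So R is a preorder.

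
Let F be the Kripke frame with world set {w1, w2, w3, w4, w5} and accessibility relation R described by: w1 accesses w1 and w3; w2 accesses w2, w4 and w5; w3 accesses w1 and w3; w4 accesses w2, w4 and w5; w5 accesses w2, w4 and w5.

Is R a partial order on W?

Reflexive: yes — every world is R-related to itself.
Transitive: yes — every two-step R-path is closed by a direct edge.
Antisymmetric: no — w1 R w3 and w3 R w1 with w1 ≠ w3.
So R is not a partial order.

No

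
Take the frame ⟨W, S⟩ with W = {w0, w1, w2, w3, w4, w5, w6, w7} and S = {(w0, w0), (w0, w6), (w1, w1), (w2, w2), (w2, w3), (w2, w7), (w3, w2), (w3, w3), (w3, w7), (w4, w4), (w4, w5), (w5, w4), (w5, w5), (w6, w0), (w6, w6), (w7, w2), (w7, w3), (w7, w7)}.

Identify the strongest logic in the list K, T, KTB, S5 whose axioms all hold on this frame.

S5

Reflexive (axiom T): yes — every world is S-related to itself.
Symmetric (axiom B): yes — every pair in S has its reverse in S.
Euclidean (axiom 5): yes — any two successors of a common world are S-related.
So F validates K, T, KTB, S5. The strongest is S5.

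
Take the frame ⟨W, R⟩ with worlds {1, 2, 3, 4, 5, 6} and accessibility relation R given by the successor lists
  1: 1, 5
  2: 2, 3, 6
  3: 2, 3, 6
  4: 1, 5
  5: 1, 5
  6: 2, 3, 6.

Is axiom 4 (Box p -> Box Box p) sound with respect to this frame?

Yes

The schema 4 characterises exactly the transitive frames.
Transitive: yes — every two-step R-path is closed by a direct edge.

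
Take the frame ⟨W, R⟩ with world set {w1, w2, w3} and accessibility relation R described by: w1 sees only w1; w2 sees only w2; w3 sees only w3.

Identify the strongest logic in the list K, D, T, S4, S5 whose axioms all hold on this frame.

Serial (axiom D): yes — every world has a successor (e.g. w1 R w1).
Reflexive (axiom T): yes — every world is R-related to itself.
Transitive (axiom 4): yes — every two-step R-path is closed by a direct edge.
Euclidean (axiom 5): yes — any two successors of a common world are R-related.
So F validates K, D, T, S4, S5. The strongest is S5.

S5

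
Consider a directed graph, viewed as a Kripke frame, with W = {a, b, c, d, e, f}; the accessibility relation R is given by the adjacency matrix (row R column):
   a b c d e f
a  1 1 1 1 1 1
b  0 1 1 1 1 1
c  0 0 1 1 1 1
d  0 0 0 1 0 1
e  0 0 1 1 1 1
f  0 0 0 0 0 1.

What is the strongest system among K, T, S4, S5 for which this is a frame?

Reflexive (axiom T): yes — every world is R-related to itself.
Transitive (axiom 4): yes — every two-step R-path is closed by a direct edge.
Euclidean (axiom 5): no — a R c and a R b, but not c R b.
So F validates K, T, S4; S5 would additionally require R to be Euclidean. The strongest is S4.

S4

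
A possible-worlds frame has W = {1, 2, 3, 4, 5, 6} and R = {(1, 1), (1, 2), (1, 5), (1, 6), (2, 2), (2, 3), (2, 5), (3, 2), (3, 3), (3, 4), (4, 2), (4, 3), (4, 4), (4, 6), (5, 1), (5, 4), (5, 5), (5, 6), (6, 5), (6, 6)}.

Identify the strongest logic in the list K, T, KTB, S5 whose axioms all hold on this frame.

Reflexive (axiom T): yes — every world is R-related to itself.
Symmetric (axiom B): no — 1 R 2 but not 2 R 1.
Euclidean (axiom 5): no — 1 R 2 and 1 R 6, but not 2 R 6.
So F validates K, T; KTB would additionally require R to be symmetric. The strongest is T.

T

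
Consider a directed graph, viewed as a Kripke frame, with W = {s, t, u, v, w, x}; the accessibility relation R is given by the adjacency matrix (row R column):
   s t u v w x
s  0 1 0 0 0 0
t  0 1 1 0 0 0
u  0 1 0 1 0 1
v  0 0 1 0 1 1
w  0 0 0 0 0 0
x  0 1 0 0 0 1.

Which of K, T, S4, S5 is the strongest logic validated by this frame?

Reflexive (axiom T): no — s is not related to itself.
Transitive (axiom 4): no — s R t and t R u, but not s R u.
Euclidean (axiom 5): no — u R t and u R v, but not t R v.
So F validates K; T would additionally require R to be reflexive. The strongest is K.

K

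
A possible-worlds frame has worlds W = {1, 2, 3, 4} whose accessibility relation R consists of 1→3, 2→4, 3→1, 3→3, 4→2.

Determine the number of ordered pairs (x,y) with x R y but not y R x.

0

R is symmetric; there are no such tuples.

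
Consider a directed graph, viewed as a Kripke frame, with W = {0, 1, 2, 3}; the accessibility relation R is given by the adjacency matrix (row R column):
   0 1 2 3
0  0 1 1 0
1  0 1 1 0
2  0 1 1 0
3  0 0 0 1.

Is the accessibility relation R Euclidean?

Yes

Euclidean: yes — any two successors of a common world are R-related.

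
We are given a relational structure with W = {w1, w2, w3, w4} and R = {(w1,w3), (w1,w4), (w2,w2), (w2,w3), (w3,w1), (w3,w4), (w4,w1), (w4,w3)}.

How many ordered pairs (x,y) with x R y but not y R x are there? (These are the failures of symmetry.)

1

Enumerating: (w2,w3).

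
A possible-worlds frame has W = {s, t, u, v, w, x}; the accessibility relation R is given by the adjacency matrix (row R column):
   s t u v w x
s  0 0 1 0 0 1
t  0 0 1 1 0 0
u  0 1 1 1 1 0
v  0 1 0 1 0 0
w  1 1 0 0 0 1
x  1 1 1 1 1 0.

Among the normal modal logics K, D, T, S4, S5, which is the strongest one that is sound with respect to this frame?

D

Serial (axiom D): yes — every world has a successor (e.g. s R u).
Reflexive (axiom T): no — s is not related to itself.
Transitive (axiom 4): no — s R u and u R t, but not s R t.
Euclidean (axiom 5): no — s R u and s R x, but not u R x.
So F validates K, D; T would additionally require R to be reflexive. The strongest is D.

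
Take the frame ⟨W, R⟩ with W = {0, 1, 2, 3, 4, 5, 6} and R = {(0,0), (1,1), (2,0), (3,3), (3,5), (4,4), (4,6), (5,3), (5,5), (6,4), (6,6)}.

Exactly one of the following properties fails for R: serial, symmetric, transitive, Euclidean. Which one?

Serial: yes — every world has a successor (e.g. 0 R 0).
Symmetric: no — 2 R 0 but not 0 R 2.
Transitive: yes — every two-step R-path is closed by a direct edge.
Euclidean: yes — any two successors of a common world are R-related.
Only symmetric fails.

symmetric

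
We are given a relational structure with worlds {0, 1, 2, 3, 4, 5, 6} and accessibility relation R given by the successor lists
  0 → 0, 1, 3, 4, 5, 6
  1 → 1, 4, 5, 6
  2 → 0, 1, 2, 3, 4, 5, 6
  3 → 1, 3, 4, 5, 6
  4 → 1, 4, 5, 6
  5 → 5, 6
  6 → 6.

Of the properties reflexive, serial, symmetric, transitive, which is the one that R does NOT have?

Reflexive: yes — every world is R-related to itself.
Serial: yes — every world has a successor (e.g. 0 R 0).
Symmetric: no — 0 R 1 but not 1 R 0.
Transitive: yes — every two-step R-path is closed by a direct edge.
Only symmetric fails.

symmetric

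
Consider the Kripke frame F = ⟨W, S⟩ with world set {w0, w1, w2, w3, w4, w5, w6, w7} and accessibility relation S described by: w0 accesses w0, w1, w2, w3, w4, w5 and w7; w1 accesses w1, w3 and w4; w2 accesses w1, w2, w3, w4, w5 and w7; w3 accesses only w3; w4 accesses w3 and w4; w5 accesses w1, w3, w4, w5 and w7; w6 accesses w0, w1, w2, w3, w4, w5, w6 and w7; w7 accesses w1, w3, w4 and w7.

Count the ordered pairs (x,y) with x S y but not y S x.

28

Enumerating: (w0,w1), (w0,w2), (w0,w3), (w0,w4), (w0,w5), (w0,w7), (w1,w3), (w1,w4), (w2,w1), (w2,w3), (w2,w4), (w2,w5), … and 16 more.
Total: 28.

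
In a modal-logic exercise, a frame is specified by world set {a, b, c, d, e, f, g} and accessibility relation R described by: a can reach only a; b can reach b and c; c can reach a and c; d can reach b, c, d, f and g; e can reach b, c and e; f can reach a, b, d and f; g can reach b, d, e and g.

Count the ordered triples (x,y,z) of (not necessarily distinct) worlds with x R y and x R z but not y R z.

29

Enumerating: (b,c,b), (c,a,c), (d,b,d), (d,b,f), (d,b,g), (d,c,b), (d,c,d), (d,c,f), (d,c,g), (d,f,c), (d,f,g), (d,g,c), … and 17 more.
Total: 29.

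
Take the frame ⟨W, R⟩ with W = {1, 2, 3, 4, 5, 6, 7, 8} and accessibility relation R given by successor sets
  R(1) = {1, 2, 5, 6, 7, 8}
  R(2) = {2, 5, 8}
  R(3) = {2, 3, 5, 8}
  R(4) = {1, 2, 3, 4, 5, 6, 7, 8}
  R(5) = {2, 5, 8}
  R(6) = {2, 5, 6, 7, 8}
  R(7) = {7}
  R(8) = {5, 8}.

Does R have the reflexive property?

Reflexive: yes — every world is R-related to itself.

Yes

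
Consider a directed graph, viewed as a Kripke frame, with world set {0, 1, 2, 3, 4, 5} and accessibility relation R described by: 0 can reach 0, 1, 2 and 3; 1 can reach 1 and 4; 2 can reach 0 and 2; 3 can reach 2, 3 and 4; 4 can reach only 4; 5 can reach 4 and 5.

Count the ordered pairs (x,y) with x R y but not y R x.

Enumerating: (0,1), (0,3), (1,4), (3,2), (3,4), (5,4).

6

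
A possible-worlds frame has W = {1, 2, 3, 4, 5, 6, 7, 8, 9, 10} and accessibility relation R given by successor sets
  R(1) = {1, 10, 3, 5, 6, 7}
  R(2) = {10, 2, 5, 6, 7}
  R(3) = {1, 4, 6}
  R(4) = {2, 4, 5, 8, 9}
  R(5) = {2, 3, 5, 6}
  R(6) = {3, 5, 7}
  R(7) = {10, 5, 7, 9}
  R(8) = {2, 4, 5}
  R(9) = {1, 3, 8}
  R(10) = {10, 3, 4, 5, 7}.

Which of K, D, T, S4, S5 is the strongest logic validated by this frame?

Serial (axiom D): yes — every world has a successor (e.g. 1 R 1).
Reflexive (axiom T): no — 3 is not related to itself.
Transitive (axiom 4): no — 1 R 10 and 10 R 4, but not 1 R 4.
Euclidean (axiom 5): no — 1 R 10 and 1 R 6, but not 10 R 6.
So F validates K, D; T would additionally require R to be reflexive. The strongest is D.

D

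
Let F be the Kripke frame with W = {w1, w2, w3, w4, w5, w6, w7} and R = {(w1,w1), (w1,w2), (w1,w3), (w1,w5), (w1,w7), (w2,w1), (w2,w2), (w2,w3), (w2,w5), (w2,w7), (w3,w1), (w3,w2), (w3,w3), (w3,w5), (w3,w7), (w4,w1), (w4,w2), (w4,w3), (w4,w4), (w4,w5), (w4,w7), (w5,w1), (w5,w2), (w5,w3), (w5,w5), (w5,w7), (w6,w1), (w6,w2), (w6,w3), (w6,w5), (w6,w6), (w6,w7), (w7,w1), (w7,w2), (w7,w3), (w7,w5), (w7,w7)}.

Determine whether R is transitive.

Yes

Transitive: yes — every two-step R-path is closed by a direct edge.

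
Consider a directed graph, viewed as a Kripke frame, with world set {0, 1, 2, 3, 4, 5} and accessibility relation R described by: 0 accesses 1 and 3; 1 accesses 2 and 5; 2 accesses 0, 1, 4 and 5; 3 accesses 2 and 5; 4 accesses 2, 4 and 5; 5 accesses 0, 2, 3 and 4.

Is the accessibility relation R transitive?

Transitive: no — 0 R 1 and 1 R 2, but not 0 R 2.

No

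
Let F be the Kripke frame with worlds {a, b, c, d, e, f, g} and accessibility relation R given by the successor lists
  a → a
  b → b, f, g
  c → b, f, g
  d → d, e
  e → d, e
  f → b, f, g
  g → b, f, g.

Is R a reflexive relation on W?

No

Reflexive: no — c is not related to itself.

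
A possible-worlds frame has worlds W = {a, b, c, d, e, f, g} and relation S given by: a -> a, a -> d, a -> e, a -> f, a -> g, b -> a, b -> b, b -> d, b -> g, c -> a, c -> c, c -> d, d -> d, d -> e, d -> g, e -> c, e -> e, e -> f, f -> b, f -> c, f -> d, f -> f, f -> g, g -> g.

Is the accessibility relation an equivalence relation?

No

Reflexive: yes — every world is S-related to itself.
Symmetric: no — a S d but not d S a.
Transitive: no — a S e and e S c, but not a S c.
So S is not an equivalence relation.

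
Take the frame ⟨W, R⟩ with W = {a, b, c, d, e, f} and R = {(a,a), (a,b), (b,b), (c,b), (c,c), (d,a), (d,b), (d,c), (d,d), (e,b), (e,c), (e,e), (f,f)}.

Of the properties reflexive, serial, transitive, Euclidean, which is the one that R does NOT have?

Reflexive: yes — every world is R-related to itself.
Serial: yes — every world has a successor (e.g. a R a).
Transitive: yes — every two-step R-path is closed by a direct edge.
Euclidean: no — d R a and d R c, but not a R c.
Only Euclidean fails.

Euclidean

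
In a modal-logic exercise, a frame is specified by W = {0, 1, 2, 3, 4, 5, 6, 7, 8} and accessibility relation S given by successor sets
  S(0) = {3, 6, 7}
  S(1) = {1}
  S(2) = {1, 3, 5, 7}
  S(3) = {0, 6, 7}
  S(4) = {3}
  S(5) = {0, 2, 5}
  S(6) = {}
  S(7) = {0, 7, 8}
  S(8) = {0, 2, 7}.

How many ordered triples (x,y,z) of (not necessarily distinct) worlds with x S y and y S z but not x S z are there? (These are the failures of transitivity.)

29

Enumerating: (0,3,0), (0,7,0), (0,7,8), (2,3,0), (2,3,6), (2,5,0), (2,5,2), (2,7,0), (2,7,8), (3,0,3), (3,7,8), (4,3,0), … and 17 more.
Total: 29.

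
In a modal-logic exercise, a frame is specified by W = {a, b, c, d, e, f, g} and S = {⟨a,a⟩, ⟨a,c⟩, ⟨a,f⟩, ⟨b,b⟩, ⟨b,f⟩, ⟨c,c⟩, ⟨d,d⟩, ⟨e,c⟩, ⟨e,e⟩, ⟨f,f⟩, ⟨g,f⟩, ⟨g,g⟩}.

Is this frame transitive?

Transitive: yes — every two-step S-path is closed by a direct edge.

Yes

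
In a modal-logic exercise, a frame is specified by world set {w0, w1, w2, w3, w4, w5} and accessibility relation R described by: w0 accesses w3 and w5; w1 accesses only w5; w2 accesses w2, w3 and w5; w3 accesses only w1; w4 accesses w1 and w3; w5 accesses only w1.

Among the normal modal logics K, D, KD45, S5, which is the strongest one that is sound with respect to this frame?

D

Serial (axiom D): yes — every world has a successor (e.g. w0 R w3).
Euclidean (axiom 5): no — w0 R w3 and w0 R w5, but not w3 R w5.
Transitive (axiom 4): no — w0 R w3 and w3 R w1, but not w0 R w1.
Reflexive (axiom T): no — w0 is not related to itself.
So F validates K, D; KD45 would additionally require R to be Euclidean and transitive. The strongest is D.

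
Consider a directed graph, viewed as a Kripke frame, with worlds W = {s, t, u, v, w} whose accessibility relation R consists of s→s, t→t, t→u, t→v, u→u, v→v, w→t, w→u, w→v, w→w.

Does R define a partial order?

Reflexive: yes — every world is R-related to itself.
Transitive: yes — every two-step R-path is closed by a direct edge.
Antisymmetric: yes — no distinct pair is related both ways.
So R is a partial order.

Yes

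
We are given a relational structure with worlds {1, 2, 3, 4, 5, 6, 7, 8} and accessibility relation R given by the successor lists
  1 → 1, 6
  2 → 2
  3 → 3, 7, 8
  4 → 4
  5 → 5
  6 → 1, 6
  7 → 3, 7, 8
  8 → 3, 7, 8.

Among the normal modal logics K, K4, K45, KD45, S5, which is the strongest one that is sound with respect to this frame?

Transitive (axiom 4): yes — every two-step R-path is closed by a direct edge.
Euclidean (axiom 5): yes — any two successors of a common world are R-related.
Serial (axiom D): yes — every world has a successor (e.g. 1 R 1).
Reflexive (axiom T): yes — every world is R-related to itself.
So F validates K, K4, K45, KD45, S5. The strongest is S5.

S5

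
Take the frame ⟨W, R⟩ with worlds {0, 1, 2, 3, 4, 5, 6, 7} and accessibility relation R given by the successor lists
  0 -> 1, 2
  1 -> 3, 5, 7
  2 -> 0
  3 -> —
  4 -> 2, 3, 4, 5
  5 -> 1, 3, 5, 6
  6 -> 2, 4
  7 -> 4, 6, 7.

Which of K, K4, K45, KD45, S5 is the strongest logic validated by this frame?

Transitive (axiom 4): no — 0 R 1 and 1 R 3, but not 0 R 3.
Euclidean (axiom 5): no — 0 R 1 and 0 R 2, but not 1 R 2.
Serial (axiom D): no — 3 has no R-successor.
Reflexive (axiom T): no — 0 is not related to itself.
So F validates K; K4 would additionally require R to be transitive. The strongest is K.

K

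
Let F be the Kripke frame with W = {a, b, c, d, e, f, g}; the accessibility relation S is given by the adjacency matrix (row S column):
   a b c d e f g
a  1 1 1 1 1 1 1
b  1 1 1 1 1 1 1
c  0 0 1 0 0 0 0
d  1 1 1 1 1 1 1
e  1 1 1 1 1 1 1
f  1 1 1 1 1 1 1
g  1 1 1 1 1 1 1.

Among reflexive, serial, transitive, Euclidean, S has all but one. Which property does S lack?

Reflexive: yes — every world is S-related to itself.
Serial: yes — every world has a successor (e.g. a S a).
Transitive: yes — every two-step S-path is closed by a direct edge.
Euclidean: no — a S c and a S b, but not c S b.
Only Euclidean fails.

Euclidean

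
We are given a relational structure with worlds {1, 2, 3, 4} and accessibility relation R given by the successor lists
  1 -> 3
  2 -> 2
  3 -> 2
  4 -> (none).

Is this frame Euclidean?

Euclidean: no — 1 R 3 and 1 R 3, but not 3 R 3.

No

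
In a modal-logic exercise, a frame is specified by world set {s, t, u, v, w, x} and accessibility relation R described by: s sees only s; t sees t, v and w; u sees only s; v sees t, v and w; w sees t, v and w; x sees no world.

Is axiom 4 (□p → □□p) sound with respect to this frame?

Yes

By correspondence theory, 4 is valid on a frame iff R is transitive.
Transitive: yes — every two-step R-path is closed by a direct edge.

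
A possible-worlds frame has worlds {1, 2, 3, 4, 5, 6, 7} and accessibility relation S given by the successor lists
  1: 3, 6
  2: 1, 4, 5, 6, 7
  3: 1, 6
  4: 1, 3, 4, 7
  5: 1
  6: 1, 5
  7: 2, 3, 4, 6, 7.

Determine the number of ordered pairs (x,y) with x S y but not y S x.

11

Enumerating: (2,1), (2,4), (2,5), (2,6), (3,6), (4,1), (4,3), (5,1), (6,5), (7,3), (7,6).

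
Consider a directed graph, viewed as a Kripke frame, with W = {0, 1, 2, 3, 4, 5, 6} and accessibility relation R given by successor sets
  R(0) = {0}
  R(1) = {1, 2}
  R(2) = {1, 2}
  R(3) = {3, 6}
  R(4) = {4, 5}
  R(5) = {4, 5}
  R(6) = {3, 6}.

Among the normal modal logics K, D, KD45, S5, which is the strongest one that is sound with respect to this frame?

S5

Serial (axiom D): yes — every world has a successor (e.g. 0 R 0).
Euclidean (axiom 5): yes — any two successors of a common world are R-related.
Transitive (axiom 4): yes — every two-step R-path is closed by a direct edge.
Reflexive (axiom T): yes — every world is R-related to itself.
So F validates K, D, KD45, S5. The strongest is S5.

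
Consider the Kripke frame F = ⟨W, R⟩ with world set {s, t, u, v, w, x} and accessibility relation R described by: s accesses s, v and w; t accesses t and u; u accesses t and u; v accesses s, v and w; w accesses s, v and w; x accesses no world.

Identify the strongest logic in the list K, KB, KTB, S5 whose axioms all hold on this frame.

Symmetric (axiom B): yes — every pair in R has its reverse in R.
Reflexive (axiom T): no — x is not related to itself.
Euclidean (axiom 5): yes — any two successors of a common world are R-related.
So F validates K, KB; KTB would additionally require R to be reflexive. The strongest is KB.

KB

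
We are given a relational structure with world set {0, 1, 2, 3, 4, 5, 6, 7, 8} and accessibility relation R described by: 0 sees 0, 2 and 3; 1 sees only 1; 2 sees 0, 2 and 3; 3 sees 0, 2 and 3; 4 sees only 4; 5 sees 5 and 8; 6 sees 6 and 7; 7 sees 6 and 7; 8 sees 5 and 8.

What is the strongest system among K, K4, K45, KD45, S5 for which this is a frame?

Transitive (axiom 4): yes — every two-step R-path is closed by a direct edge.
Euclidean (axiom 5): yes — any two successors of a common world are R-related.
Serial (axiom D): yes — every world has a successor (e.g. 0 R 0).
Reflexive (axiom T): yes — every world is R-related to itself.
So F validates K, K4, K45, KD45, S5. The strongest is S5.

S5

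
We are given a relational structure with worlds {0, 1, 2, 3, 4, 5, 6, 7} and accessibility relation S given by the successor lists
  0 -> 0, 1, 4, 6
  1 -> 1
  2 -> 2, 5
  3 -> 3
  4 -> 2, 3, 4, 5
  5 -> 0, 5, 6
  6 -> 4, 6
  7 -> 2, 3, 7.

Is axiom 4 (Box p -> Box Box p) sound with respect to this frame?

By correspondence theory, 4 is valid on a frame iff S is transitive.
Transitive: no — 0 S 4 and 4 S 2, but not 0 S 2.

No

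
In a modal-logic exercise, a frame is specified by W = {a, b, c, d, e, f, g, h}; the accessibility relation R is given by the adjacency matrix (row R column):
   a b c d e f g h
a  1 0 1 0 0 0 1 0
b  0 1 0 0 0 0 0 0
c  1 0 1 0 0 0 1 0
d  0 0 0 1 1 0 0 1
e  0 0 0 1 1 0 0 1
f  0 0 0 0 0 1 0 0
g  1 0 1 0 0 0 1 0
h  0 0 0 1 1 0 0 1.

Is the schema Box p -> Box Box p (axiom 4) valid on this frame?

The schema 4 characterises exactly the transitive frames.
Transitive: yes — every two-step R-path is closed by a direct edge.

Yes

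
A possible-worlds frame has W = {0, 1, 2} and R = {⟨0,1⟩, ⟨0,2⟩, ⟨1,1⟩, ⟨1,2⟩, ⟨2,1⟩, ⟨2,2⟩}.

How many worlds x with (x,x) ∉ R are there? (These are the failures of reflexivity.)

1

Enumerating: 0.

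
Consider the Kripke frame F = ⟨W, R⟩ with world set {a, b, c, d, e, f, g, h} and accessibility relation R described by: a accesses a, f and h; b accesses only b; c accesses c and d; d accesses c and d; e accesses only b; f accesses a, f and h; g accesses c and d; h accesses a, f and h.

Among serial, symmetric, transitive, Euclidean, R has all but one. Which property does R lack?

Serial: yes — every world has a successor (e.g. a R a).
Symmetric: no — e R b but not b R e.
Transitive: yes — every two-step R-path is closed by a direct edge.
Euclidean: yes — any two successors of a common world are R-related.
Only symmetric fails.

symmetric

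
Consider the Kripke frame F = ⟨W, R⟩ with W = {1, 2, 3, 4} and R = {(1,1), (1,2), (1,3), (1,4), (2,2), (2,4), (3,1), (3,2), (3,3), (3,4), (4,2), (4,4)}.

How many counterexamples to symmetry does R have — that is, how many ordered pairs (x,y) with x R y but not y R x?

4

Enumerating: (1,2), (1,4), (3,2), (3,4).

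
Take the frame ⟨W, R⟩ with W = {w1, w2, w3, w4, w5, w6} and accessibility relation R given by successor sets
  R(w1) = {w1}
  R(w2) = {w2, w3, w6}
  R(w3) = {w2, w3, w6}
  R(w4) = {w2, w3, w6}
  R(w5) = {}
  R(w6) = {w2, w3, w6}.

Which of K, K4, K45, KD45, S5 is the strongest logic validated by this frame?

Transitive (axiom 4): yes — every two-step R-path is closed by a direct edge.
Euclidean (axiom 5): yes — any two successors of a common world are R-related.
Serial (axiom D): no — w5 has no R-successor.
Reflexive (axiom T): no — w4 is not related to itself.
So F validates K, K4, K45; KD45 would additionally require R to be serial. The strongest is K45.

K45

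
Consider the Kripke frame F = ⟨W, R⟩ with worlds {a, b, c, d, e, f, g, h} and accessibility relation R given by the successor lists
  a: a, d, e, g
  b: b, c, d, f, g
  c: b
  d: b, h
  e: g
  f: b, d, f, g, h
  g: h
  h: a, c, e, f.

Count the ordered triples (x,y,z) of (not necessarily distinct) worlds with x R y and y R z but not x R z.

Enumerating: (a,d,b), (a,d,h), (a,g,h), (b,d,h), (b,f,h), (b,g,h), (c,b,c), (c,b,d), (c,b,f), (c,b,g), (d,b,c), (d,b,d), … and 23 more.
Total: 35.

35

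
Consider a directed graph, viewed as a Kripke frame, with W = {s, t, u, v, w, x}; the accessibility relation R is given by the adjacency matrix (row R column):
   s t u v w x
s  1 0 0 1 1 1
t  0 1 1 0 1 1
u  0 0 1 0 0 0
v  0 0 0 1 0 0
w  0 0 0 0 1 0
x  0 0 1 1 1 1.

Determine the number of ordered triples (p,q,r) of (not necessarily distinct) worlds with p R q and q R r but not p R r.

2

Enumerating: (s,x,u), (t,x,v).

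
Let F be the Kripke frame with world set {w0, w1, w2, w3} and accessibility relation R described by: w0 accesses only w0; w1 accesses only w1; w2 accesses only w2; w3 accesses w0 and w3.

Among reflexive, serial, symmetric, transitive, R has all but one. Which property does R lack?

symmetric

Reflexive: yes — every world is R-related to itself.
Serial: yes — every world has a successor (e.g. w0 R w0).
Symmetric: no — w3 R w0 but not w0 R w3.
Transitive: yes — every two-step R-path is closed by a direct edge.
Only symmetric fails.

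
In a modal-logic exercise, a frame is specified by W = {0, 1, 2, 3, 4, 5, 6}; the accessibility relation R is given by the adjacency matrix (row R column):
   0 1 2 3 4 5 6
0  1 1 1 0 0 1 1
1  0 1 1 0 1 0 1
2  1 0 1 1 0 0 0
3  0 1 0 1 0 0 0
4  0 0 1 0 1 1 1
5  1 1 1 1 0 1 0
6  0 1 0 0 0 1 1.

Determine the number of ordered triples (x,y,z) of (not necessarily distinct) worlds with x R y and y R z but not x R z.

Enumerating: (0,1,4), (0,2,3), (0,5,3), (1,2,0), (1,2,3), (1,4,5), (1,6,5), (2,0,1), (2,0,5), (2,0,6), (2,3,1), (3,1,2), … and 16 more.
Total: 28.

28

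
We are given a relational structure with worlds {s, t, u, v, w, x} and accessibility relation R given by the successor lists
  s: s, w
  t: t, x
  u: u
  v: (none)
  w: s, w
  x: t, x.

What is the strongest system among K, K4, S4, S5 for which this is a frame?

Transitive (axiom 4): yes — every two-step R-path is closed by a direct edge.
Reflexive (axiom T): no — v is not related to itself.
Euclidean (axiom 5): yes — any two successors of a common world are R-related.
So F validates K, K4; S4 would additionally require R to be reflexive. The strongest is K4.

K4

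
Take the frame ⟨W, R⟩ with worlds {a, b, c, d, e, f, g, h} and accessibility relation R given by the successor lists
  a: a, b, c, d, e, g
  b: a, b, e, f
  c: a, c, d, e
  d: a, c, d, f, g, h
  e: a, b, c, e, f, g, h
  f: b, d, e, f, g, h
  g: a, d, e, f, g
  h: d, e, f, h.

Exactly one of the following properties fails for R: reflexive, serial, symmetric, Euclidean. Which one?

Euclidean

Reflexive: yes — every world is R-related to itself.
Serial: yes — every world has a successor (e.g. a R a).
Symmetric: yes — every pair in R has its reverse in R.
Euclidean: no — a R b and a R c, but not b R c.
Only Euclidean fails.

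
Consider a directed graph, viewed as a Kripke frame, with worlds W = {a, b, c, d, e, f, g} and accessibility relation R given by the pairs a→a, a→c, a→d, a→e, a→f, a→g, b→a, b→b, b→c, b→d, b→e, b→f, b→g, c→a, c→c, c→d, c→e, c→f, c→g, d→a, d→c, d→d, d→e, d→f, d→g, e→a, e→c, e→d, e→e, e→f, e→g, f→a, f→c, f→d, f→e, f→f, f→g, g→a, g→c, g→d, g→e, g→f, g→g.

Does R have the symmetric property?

No

Symmetric: no — b R a but not a R b.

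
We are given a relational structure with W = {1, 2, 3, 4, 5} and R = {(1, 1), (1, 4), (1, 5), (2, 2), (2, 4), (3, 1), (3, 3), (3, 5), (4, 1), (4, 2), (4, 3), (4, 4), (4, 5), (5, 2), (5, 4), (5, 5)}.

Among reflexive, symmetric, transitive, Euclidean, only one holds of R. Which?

reflexive

Reflexive: yes — every world is R-related to itself.
Symmetric: no — 1 R 5 but not 5 R 1.
Transitive: no — 1 R 4 and 4 R 2, but not 1 R 2.
Euclidean: no — 3 R 5 and 3 R 1, but not 5 R 1.
Only reflexive holds.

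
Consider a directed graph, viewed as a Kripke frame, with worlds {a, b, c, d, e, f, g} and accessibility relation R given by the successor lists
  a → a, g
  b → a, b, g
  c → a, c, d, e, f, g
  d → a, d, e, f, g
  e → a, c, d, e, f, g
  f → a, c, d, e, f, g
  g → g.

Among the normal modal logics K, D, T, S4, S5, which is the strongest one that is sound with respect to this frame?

Serial (axiom D): yes — every world has a successor (e.g. a R a).
Reflexive (axiom T): yes — every world is R-related to itself.
Transitive (axiom 4): no — d R e and e R c, but not d R c.
Euclidean (axiom 5): no — b R g and b R a, but not g R a.
So F validates K, D, T; S4 would additionally require R to be transitive. The strongest is T.

T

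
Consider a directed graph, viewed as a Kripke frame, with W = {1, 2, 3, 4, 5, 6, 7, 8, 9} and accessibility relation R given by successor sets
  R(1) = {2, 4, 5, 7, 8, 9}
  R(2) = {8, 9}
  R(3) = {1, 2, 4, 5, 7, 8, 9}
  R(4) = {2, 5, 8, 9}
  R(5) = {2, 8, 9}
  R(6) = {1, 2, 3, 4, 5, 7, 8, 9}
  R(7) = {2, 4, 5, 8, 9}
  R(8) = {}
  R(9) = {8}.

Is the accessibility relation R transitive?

Yes

Transitive: yes — every two-step R-path is closed by a direct edge.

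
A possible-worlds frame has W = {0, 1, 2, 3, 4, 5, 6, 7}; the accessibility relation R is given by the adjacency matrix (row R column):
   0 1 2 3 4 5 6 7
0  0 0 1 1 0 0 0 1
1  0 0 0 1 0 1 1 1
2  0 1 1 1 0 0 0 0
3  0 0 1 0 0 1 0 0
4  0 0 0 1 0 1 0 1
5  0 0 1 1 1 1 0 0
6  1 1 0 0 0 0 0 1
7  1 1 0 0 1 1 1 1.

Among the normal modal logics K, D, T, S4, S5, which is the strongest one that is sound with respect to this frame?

Serial (axiom D): yes — every world has a successor (e.g. 0 R 2).
Reflexive (axiom T): no — 0 is not related to itself.
Transitive (axiom 4): no — 0 R 2 and 2 R 1, but not 0 R 1.
Euclidean (axiom 5): no — 0 R 2 and 0 R 7, but not 2 R 7.
So F validates K, D; T would additionally require R to be reflexive. The strongest is D.

D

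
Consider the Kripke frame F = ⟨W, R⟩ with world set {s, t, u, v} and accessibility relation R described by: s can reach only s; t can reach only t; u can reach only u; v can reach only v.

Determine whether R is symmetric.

Yes

Symmetric: yes — every pair in R has its reverse in R.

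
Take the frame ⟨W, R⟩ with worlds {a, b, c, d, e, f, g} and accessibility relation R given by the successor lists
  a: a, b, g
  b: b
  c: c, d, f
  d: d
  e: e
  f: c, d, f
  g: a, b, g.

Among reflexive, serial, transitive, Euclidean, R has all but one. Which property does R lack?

Euclidean

Reflexive: yes — every world is R-related to itself.
Serial: yes — every world has a successor (e.g. a R a).
Transitive: yes — every two-step R-path is closed by a direct edge.
Euclidean: no — a R b and a R g, but not b R g.
Only Euclidean fails.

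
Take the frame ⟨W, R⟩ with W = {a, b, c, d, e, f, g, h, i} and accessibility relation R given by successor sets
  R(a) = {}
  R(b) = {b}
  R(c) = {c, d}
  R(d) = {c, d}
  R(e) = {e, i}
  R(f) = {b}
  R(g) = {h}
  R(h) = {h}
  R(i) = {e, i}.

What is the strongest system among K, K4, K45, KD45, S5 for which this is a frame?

Transitive (axiom 4): yes — every two-step R-path is closed by a direct edge.
Euclidean (axiom 5): yes — any two successors of a common world are R-related.
Serial (axiom D): no — a has no R-successor.
Reflexive (axiom T): no — a is not related to itself.
So F validates K, K4, K45; KD45 would additionally require R to be serial. The strongest is K45.

K45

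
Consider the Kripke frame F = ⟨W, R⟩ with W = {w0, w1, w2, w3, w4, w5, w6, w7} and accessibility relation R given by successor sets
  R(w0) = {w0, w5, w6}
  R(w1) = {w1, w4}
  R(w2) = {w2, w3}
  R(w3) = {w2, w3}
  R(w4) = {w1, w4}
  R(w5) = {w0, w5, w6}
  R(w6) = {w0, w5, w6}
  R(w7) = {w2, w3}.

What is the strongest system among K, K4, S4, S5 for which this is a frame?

Transitive (axiom 4): yes — every two-step R-path is closed by a direct edge.
Reflexive (axiom T): no — w7 is not related to itself.
Euclidean (axiom 5): yes — any two successors of a common world are R-related.
So F validates K, K4; S4 would additionally require R to be reflexive. The strongest is K4.

K4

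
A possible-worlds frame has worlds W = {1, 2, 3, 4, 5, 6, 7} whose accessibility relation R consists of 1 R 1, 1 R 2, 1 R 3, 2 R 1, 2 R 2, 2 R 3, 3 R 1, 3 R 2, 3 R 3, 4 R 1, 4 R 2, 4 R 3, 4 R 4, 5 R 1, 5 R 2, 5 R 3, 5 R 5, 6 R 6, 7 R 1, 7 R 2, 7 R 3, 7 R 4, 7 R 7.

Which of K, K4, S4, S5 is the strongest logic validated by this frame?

Transitive (axiom 4): yes — every two-step R-path is closed by a direct edge.
Reflexive (axiom T): yes — every world is R-related to itself.
Euclidean (axiom 5): no — 7 R 1 and 7 R 4, but not 1 R 4.
So F validates K, K4, S4; S5 would additionally require R to be Euclidean. The strongest is S4.

S4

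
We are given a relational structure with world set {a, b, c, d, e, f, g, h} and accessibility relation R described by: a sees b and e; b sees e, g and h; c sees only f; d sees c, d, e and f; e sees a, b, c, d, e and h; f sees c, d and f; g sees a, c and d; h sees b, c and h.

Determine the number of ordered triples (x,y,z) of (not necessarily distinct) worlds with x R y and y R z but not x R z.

32

Enumerating: (a,b,g), (a,b,h), (a,e,a), (a,e,c), (a,e,d), (a,e,h), (b,e,a), (b,e,b), (b,e,c), (b,e,d), (b,g,a), (b,g,c), … and 20 more.
Total: 32.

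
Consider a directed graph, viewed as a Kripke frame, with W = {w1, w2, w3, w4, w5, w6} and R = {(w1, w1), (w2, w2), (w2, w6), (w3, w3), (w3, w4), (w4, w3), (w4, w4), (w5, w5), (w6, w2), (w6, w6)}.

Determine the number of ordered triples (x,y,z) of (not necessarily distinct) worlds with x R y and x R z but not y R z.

0

R is Euclidean; there are no such tuples.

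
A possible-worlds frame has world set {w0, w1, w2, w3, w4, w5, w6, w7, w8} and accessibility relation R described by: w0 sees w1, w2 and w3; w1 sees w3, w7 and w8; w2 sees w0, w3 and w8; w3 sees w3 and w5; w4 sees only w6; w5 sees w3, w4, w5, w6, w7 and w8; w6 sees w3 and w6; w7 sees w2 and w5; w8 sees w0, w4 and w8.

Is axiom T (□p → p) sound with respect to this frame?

No

By correspondence theory, T is valid on a frame iff R is reflexive.
Reflexive: no — w0 is not related to itself.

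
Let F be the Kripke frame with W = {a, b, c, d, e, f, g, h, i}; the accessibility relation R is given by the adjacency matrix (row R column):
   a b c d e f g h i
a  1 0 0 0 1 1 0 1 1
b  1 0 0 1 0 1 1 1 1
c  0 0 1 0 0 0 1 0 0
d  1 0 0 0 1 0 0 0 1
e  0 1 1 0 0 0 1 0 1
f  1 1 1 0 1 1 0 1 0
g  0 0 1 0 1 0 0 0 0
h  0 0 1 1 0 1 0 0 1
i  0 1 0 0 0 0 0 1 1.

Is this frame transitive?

No

Transitive: no — a R e and e R b, but not a R b.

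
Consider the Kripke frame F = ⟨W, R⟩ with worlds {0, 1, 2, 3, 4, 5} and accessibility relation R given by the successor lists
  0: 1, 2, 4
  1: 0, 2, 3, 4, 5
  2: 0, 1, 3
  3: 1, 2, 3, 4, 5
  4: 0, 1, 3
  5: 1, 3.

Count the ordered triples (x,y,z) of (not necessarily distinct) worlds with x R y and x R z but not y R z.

Enumerating: (0,1,1), (0,2,2), (0,2,4), (0,4,2), (0,4,4), (1,0,0), (1,0,3), (1,0,5), (1,2,2), (1,2,4), (1,2,5), (1,3,0), … and 26 more.
Total: 38.

38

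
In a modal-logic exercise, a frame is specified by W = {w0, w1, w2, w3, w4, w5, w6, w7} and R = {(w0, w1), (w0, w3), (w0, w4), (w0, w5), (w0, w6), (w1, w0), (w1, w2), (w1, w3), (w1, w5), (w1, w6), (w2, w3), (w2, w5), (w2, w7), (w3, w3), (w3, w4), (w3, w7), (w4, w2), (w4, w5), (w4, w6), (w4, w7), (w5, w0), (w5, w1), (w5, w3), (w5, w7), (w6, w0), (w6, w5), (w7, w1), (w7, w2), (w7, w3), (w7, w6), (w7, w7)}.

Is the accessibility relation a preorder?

No

Reflexive: no — w0 is not related to itself.
Transitive: no — w0 R w1 and w1 R w2, but not w0 R w2.
So R is not a preorder.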